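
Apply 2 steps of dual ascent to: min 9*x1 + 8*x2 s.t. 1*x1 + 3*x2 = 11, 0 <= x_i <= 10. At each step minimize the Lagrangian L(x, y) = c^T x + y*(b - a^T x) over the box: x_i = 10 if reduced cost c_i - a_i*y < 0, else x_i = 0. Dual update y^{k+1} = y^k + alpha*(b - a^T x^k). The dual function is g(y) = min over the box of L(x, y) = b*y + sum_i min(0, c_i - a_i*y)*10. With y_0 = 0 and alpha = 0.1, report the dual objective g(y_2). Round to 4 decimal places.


Dual ascent for LP: min 9*x1 + 8*x2, 1*x1 + 3*x2 = 11, 0 <= x_i <= 10
Step 1: y^k = 0.0, reduced costs: (9.0, 8.0)
  x^k = (0.0, 0.0), subgradient = b - a^T x = 11.0
  y^{k+1} = 0.0 + 0.1*11.0 = 1.1
Step 2: y^k = 1.1, reduced costs: (7.9, 4.7)
  x^k = (0.0, 0.0), subgradient = b - a^T x = 11.0
  y^{k+1} = 1.1 + 0.1*11.0 = 2.2
Dual objective at y_2 = 2.2: reduced costs (6.8, 1.4), box minimizer x = (0.0, 0.0)
g(y_2) = b*y + (c1 - a1*y)*x1 + (c2 - a2*y)*x2 = 11*2.2 + 6.8*0.0 + 1.4*0.0 = 24.2 + 0.0 + 0.0 = 24.2


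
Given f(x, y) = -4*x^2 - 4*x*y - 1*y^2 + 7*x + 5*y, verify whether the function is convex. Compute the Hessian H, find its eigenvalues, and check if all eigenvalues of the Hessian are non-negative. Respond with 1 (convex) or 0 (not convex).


The Hessian of f(x,y) = -4*x^2 - 4*x*y - 1*y^2 + 7*x + 5*y is:
H = [[-8, -4], [-4, -2]]
Trace = -8 - 2 = -10
Determinant = -8*-2 - (-4)^2 = 0
Discriminant = (-10)^2 - 4*0 = 100.0
Eigenvalues: lambda_1 = -10.0, lambda_2 = 0.0
The function is not convex.

0


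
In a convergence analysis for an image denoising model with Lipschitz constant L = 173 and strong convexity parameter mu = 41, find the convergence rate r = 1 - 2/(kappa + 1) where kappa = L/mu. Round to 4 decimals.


Step 1: Compute the condition number.
kappa = L/mu = 173/41 = 4.2195
Step 2: Compute the convergence rate.
r = 1 - 2/(kappa + 1) = 1 - 2*mu/(L + mu) = (L - mu)/(L + mu) = 132/214 = 0.6168


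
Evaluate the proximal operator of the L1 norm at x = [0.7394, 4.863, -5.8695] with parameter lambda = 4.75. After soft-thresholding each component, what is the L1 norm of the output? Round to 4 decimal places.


Soft-thresholding with lambda = 4.75:
prox(0.7394) = sign(0.7394)*max(|0.7394| - 4.75, 0) = 0.0
prox(4.863) = sign(4.863)*max(|4.863| - 4.75, 0) = 0.113
prox(-5.8695) = sign(-5.8695)*max(|-5.8695| - 4.75, 0) = -1.1195
prox(x) = [0.0, 0.113, -1.1195]
||prox(x)||_1 = 0.0 + 0.113 + 1.1195 = 1.2325


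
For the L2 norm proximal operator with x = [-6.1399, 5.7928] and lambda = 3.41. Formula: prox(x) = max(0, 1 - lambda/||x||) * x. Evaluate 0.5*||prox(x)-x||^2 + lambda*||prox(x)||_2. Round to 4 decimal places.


Step 1: Compute ||x||.
||x|| = 8.4413
Step 2: Compute scaling factor.
scale = max(0, 1 - 3.41/8.4413) = 0.596
Step 3: prox(x) = [-3.6596, 3.4527]
||prox(x)|| = 5.0313
Step 4: Proximal objective.
0.5*||prox-x||^2 = 5.8141
lambda*||prox|| = 17.1567
Total = 22.9707


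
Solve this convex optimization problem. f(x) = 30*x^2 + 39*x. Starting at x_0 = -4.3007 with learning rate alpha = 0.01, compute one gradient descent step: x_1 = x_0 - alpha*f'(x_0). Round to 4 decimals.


We compute the gradient at x_0 and apply the update.
f'(x) = 60*x + 39
f'(-4.3007) = 60*-4.3007 + 39 = -219.042
x_1 = -4.3007 - 0.01*-219.042 = -2.1103


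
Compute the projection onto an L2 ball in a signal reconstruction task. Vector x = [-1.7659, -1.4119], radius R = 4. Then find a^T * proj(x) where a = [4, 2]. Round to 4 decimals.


Step 1: Compute ||x|| (intermediates to 6 decimals).
||x|| = sqrt((-1.7659)^2 + (-1.4119)^2) = 2.260943
Step 2: Project.
Since ||x|| <= R, proj = x (no scaling needed).
proj(x) = [-1.7659, -1.4119]
Step 3: Dot product.
a^T * proj(x) = 4*(-1.7659) + 2*(-1.4119) = -9.8874


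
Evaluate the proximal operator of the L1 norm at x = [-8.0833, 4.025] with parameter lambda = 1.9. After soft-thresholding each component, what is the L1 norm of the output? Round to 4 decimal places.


Soft-thresholding with lambda = 1.9:
prox(-8.0833) = sign(-8.0833)*max(|-8.0833| - 1.9, 0) = -6.1833
prox(4.025) = sign(4.025)*max(|4.025| - 1.9, 0) = 2.125
prox(x) = [-6.1833, 2.125]
||prox(x)||_1 = 6.1833 + 2.125 = 8.3083


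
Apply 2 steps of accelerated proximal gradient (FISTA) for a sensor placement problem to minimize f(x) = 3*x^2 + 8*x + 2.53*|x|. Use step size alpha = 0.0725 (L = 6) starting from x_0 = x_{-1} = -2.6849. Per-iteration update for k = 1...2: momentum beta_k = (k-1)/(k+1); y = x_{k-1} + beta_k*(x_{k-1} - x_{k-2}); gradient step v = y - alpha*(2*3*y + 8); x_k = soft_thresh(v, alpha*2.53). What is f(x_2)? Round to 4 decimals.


FISTA on f(x) = 3*x^2 + 8*x + 2.53*|x|
L = 6, alpha = 0.0725
Iteration 1: beta = 0.0, y = -2.6849 + 0.0*(-2.6849 + 2.6849) = -2.6849
  grad(y) = -8.1094, v = y - alpha*grad = -2.097
  prox(v) = soft_thresh(-2.097, 0.1834) = -1.9135
Iteration 2: beta = 0.3333, y = -1.9135 + 0.3333*(-1.9135 + 2.6849) = -1.6564
  grad(y) = -1.9385, v = y - alpha*grad = -1.5159
  prox(v) = soft_thresh(-1.5159, 0.1834) = -1.3325
f(x_2) = 3*(-1.3325)^2 + 8*(-1.3325) + 2.53*|-1.3325| = -1.9622


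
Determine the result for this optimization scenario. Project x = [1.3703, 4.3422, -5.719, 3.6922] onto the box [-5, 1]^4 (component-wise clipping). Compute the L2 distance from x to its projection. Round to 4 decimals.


Project each component onto [-5, 1].
clip(1.3703) = 1.0, clip(4.3422) = 1.0, clip(-5.719) = -5.0, clip(3.6922) = 1.0
Projection = [1.0, 1.0, -5.0, 1.0]
Squared diffs: [0.1371, 11.1703, 0.517, 7.2479]
Distance = sqrt(19.0723) = 4.3672


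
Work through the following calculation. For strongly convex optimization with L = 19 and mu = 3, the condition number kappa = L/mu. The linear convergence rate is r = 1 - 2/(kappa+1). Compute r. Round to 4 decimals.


Step 1: Compute the condition number.
kappa = L/mu = 19/3 = 6.3333
Step 2: Compute the convergence rate.
r = 1 - 2/(kappa + 1) = 1 - 2*mu/(L + mu) = (L - mu)/(L + mu) = 16/22 = 0.7273


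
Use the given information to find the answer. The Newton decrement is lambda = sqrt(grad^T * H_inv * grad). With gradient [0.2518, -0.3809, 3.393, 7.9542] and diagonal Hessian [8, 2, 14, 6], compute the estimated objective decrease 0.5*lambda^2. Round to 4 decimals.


Step 1: H is diagonal, so H^(-1) * g = [0.0315, -0.1905, 0.2424, 1.3257].
Step 2: g^T H^(-1) g = sum_i g_i^2 / H_ii
  = (0.2518)^2/8 + (-0.3809)^2/2 + (3.393)^2/14 + (7.9542)^2/6
  = 0.0079 + 0.0725 + 0.8223 + 10.5449 = 11.4477
Step 3: Objective decrease = 0.5 * g^T H^(-1) g = 5.7238


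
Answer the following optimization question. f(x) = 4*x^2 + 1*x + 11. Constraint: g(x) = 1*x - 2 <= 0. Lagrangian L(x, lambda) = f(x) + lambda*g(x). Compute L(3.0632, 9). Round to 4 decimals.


Step 1: Evaluate f(x).
f(3.0632) = 4*3.0632^2 + 1*3.0632 + 11 = 51.596
Step 2: Evaluate g(x).
g(3.0632) = 1*3.0632 - 2 = 1.0632
Step 3: Compute Lagrangian.
L = 51.596 + 9*1.0632 = 61.1648


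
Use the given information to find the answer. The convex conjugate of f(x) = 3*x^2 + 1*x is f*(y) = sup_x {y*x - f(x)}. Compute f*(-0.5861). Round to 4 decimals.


f*(y) = sup_x {y*x - a*x^2 - b*x} = sup_x {(y-b)*x - a*x^2}
FOC: (y - b) - 2a*x = 0 => x* = (y - b)/(2a)
x* = (-0.5861 - 1)/(2*3) = -0.2644
f*(-0.5861) = (y-b)^2/(4a) = (-0.5861 - 1)^2/(4*3)
= 2.5157/12 = 0.2096


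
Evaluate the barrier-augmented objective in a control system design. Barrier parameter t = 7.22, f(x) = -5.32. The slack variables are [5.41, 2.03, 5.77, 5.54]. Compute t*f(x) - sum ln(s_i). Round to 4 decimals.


Step 1: Compute log-barrier.
ln values: [1.6882, 0.708, 1.7527, 1.712]
phi = -(1.6882 + 0.708 + 1.7527 + 1.712) = -5.861
Step 2: Compute augmented objective.
t*f(x) = 7.22*-5.32 = -38.4104
Total = -38.4104 - 5.861 = -44.2714


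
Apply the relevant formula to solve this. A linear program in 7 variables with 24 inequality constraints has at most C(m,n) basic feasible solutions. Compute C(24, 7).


Each vertex corresponds to some choice of n active constraints out of m, so the number of vertices is at most C(m, n) = m! / (n!(m-n)!).
m = 24, n = 7
Numerator: 24 * 23 * 22 * 21 * 20 * 19 * 18
Denominator: 7! = 5040
C(24, 7) = 346104


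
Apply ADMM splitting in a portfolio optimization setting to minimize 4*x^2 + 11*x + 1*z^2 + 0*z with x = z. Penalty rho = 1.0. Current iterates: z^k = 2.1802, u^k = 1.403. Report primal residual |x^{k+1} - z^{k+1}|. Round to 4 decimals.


ADMM iteration with rho = 1.0, z^k = 2.1802, u^k = 1.403
Step 1: x-update.
Minimize 4*x^2 + 11*x + (1.0/2)*(x - 2.1802 + 1.403)^2
FOC: (2*4 + 1.0)*x = -11 + 1.0*(2.1802 - 1.403)
x^{k+1} = -1.1359
Step 2: z-update.
Minimize 1*z^2 + 0*z + (1.0/2)*(-1.1359 - z + 1.403)^2
FOC: (2*1 + 1.0)*z = 0 + 1.0*(-1.1359 + 1.403)
z^{k+1} = 0.089
Step 3: u-update.
u^{k+1} = 1.403 - 1.1359 - 0.089 = 0.1781
Step 4: Primal residual = |-1.1359 - 0.089| = 1.2249


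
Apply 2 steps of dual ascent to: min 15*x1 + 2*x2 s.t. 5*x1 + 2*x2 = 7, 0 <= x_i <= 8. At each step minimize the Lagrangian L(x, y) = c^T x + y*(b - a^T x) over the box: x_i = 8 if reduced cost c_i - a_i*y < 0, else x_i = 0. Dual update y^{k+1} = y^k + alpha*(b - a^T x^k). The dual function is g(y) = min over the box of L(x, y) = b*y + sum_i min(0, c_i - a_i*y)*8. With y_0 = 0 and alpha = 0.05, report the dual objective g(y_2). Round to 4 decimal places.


Dual ascent for LP: min 15*x1 + 2*x2, 5*x1 + 2*x2 = 7, 0 <= x_i <= 8
Step 1: y^k = 0.0, reduced costs: (15.0, 2.0)
  x^k = (0.0, 0.0), subgradient = b - a^T x = 7.0
  y^{k+1} = 0.0 + 0.05*7.0 = 0.35
Step 2: y^k = 0.35, reduced costs: (13.25, 1.3)
  x^k = (0.0, 0.0), subgradient = b - a^T x = 7.0
  y^{k+1} = 0.35 + 0.05*7.0 = 0.7
Dual objective at y_2 = 0.7: reduced costs (11.5, 0.6), box minimizer x = (0.0, 0.0)
g(y_2) = b*y + (c1 - a1*y)*x1 + (c2 - a2*y)*x2 = 7*0.7 + 11.5*0.0 + 0.6*0.0 = 4.9 + 0.0 + 0.0 = 4.9


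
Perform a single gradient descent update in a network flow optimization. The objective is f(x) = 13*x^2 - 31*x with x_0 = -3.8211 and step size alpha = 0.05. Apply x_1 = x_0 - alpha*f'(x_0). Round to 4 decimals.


We compute the gradient at x_0 and apply the update.
f'(x) = 26*x - 31
f'(-3.8211) = 26*-3.8211 - 31 = -130.3486
x_1 = -3.8211 - 0.05*-130.3486 = 2.6963


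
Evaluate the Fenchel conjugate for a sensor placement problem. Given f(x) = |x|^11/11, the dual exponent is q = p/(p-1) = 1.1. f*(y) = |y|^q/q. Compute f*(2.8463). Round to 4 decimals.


The conjugate exponent q satisfies 1/p + 1/q = 1.
p = 11, so q = 11/(11 - 1) = 1.1
|y|^q = 2.8463^1.1 = 3.1602
f*(2.8463) = 3.1602 / 1.1 = 2.8729


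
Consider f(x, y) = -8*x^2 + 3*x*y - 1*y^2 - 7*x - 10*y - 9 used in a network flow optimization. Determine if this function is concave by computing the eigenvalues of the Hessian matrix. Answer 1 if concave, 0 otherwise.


The Hessian of f(x,y) = -8*x^2 + 3*x*y - 1*y^2 - 7*x - 10*y - 9 is:
H = [[-16, 3], [3, -2]]
Trace = -16 - 2 = -18
Determinant = -16*-2 - (3)^2 = 23
Discriminant = (-18)^2 - 4*23 = 232.0
Eigenvalues: lambda_1 = -16.6158, lambda_2 = -1.3842
The function is concave.

1


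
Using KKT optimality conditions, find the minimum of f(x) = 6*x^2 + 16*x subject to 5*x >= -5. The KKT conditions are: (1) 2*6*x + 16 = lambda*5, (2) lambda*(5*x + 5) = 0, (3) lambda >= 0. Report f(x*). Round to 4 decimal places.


Step 1: Try lambda = 0 (constraint inactive).
x_unc = -16/(2*6) = -1.3333
Check: 5*-1.3333 = -6.6665 < -5 -- violated!
Step 2: Constraint must be active: 5*x = -5
x* = -5/5 = -1.0
lambda = (2*6*(-1.0) + 16)/5 = 0.8
Step 3: Compute optimal value.
f(x*) = 6*(-1.0)^2 + 16*(-1.0) = -10.0


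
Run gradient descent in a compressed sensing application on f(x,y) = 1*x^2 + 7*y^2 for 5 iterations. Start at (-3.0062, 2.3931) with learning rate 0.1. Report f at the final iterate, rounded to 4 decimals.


Gradient descent on f(x,y) = 1*x^2 + 7*y^2.
Starting point: (-3.0062, 2.3931), alpha = 0.1
Step 1: grad_x = 2*1*-3.0062 = -6.0124, grad_y = 2*7*2.3931 = 33.5034
  x_1 = -3.0062 - 0.1*-6.0124 = -2.405
  y_1 = 2.3931 - 0.1*33.5034 = -0.9572
Step 2: grad_x = 2*1*-2.405 = -4.8099, grad_y = 2*7*-0.9572 = -13.4014
  x_2 = -2.405 - 0.1*-4.8099 = -1.924
  y_2 = -0.9572 - 0.1*-13.4014 = 0.3829
Step 3: grad_x = 2*1*-1.924 = -3.8479, grad_y = 2*7*0.3829 = 5.3605
  x_3 = -1.924 - 0.1*-3.8479 = -1.5392
  y_3 = 0.3829 - 0.1*5.3605 = -0.1532
Step 4: grad_x = 2*1*-1.5392 = -3.0783, grad_y = 2*7*-0.1532 = -2.1442
  x_4 = -1.5392 - 0.1*-3.0783 = -1.2313
  y_4 = -0.1532 - 0.1*-2.1442 = 0.0613
Step 5: grad_x = 2*1*-1.2313 = -2.4627, grad_y = 2*7*0.0613 = 0.8577
  x_5 = -1.2313 - 0.1*-2.4627 = -0.9851
  y_5 = 0.0613 - 0.1*0.8577 = -0.0245
f(-0.9851, -0.0245) = 1*(-0.9851)^2 + 7*(-0.0245)^2 = 0.9746


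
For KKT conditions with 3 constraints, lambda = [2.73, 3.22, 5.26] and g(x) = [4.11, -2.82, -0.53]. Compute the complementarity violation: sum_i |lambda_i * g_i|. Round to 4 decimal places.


KKT complementary slackness check:
lambda_1 * g_1 = 2.73 * 4.11 = 11.2203
lambda_2 * g_2 = 3.22 * -2.82 = -9.0804
lambda_3 * g_3 = 5.26 * -0.53 = -2.7878
Total violation = 11.2203 + 9.0804 + 2.7878 = 23.0885


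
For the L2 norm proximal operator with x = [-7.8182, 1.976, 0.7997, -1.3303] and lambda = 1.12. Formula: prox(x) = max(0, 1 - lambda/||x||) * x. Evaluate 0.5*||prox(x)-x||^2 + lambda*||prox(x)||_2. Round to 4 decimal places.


Step 1: Compute ||x||.
||x|| = 8.2121
Step 2: Compute scaling factor.
scale = max(0, 1 - 1.12/8.2121) = 0.8636
Step 3: prox(x) = [-6.7519, 1.7065, 0.6906, -1.1489]
||prox(x)|| = 7.0921
Step 4: Proximal objective.
0.5*||prox-x||^2 = 0.6272
lambda*||prox|| = 7.9432
Total = 8.5703


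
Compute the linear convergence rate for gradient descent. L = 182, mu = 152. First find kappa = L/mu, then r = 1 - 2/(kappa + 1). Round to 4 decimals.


Step 1: Compute the condition number.
kappa = L/mu = 182/152 = 1.1974
Step 2: Compute the convergence rate.
r = 1 - 2/(kappa + 1) = 1 - 2*mu/(L + mu) = (L - mu)/(L + mu) = 30/334 = 0.0898


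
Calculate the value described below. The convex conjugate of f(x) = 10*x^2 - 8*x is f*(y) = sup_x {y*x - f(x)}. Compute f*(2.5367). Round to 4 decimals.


f*(y) = sup_x {y*x - a*x^2 - b*x} = sup_x {(y-b)*x - a*x^2}
FOC: (y - b) - 2a*x = 0 => x* = (y - b)/(2a)
x* = (2.5367 + 8)/(2*10) = 0.5268
f*(2.5367) = (y-b)^2/(4a) = (2.5367 + 8)^2/(4*10)
= 111.022/40 = 2.7756


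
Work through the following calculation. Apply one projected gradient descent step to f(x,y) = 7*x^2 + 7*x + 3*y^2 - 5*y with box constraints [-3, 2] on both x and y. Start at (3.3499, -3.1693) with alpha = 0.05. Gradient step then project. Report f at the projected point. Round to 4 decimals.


Step 1: Compute gradient at (3.3499, -3.1693).
grad_x = 2*7*3.3499 + 7 = 53.8986
grad_y = 2*3*-3.1693 - 5 = -24.0158
Step 2: Gradient step.
x_raw = 3.3499 - 0.05*53.8986 = 0.655
y_raw = -3.1693 - 0.05*-24.0158 = -1.9685
Step 3: Project onto [-3, 2].
x_proj = clip(0.655) = 0.655
y_proj = clip(-1.9685) = -1.9685
Step 4: Evaluate f.
f(0.655, -1.9685) = 29.0553


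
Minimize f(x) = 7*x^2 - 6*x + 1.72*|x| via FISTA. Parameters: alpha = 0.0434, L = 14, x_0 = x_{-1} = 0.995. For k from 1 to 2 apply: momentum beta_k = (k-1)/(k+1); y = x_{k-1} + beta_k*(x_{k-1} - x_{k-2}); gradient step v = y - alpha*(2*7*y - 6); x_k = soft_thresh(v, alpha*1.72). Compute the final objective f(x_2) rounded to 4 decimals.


FISTA on f(x) = 7*x^2 - 6*x + 1.72*|x|
L = 14, alpha = 0.0434
Iteration 1: beta = 0.0, y = 0.995 + 0.0*(0.995 - 0.995) = 0.995
  grad(y) = 7.93, v = y - alpha*grad = 0.6508
  prox(v) = soft_thresh(0.6508, 0.0746) = 0.5762
Iteration 2: beta = 0.3333, y = 0.5762 + 0.3333*(0.5762 - 0.995) = 0.4366
  grad(y) = 0.1122, v = y - alpha*grad = 0.4317
  prox(v) = soft_thresh(0.4317, 0.0746) = 0.3571
f(x_2) = 7*0.3571^2 - 6*0.3571 + 1.72*|0.3571| = -0.6358


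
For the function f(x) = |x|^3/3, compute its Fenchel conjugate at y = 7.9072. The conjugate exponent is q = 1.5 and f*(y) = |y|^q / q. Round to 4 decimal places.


The conjugate exponent q satisfies 1/p + 1/q = 1.
p = 3, so q = 3/(3 - 1) = 1.5
|y|^q = 7.9072^1.5 = 22.2348
f*(7.9072) = 22.2348 / 1.5 = 14.8232


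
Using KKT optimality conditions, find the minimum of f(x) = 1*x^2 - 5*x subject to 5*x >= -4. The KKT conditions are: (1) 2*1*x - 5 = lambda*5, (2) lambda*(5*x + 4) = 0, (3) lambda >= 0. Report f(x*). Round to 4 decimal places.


Step 1: Try lambda = 0 (constraint inactive).
Stationarity: 2*1*x - 5 = 0
x* = 5/(2*1) = 2.5
Check constraint: 5*2.5 = 12.5 >= -4 -- satisfied.
Step 2: Compute optimal value.
f(x*) = 1*2.5^2 - 5*2.5 = -6.25


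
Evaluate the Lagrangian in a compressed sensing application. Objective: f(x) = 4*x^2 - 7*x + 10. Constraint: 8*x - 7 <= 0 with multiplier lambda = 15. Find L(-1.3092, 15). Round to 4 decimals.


Step 1: Evaluate f(x).
f(-1.3092) = 4*(-1.3092)^2 - 7*(-1.3092) + 10 = 26.0204
Step 2: Evaluate g(x).
g(-1.3092) = 8*-1.3092 - 7 = -17.4736
Step 3: Compute Lagrangian.
L = 26.0204 + 15*-17.4736 = -236.0836


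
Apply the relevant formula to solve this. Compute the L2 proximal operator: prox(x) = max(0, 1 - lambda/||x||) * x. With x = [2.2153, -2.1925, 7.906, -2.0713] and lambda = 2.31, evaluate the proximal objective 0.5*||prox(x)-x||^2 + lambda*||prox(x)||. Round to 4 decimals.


Step 1: Compute ||x||.
||x|| = 8.747
Step 2: Compute scaling factor.
scale = max(0, 1 - 2.31/8.747) = 0.7359
Step 3: prox(x) = [1.6303, -1.6135, 5.8181, -1.5243]
||prox(x)|| = 6.437
Step 4: Proximal objective.
0.5*||prox-x||^2 = 2.6681
lambda*||prox|| = 14.8695
Total = 17.5375


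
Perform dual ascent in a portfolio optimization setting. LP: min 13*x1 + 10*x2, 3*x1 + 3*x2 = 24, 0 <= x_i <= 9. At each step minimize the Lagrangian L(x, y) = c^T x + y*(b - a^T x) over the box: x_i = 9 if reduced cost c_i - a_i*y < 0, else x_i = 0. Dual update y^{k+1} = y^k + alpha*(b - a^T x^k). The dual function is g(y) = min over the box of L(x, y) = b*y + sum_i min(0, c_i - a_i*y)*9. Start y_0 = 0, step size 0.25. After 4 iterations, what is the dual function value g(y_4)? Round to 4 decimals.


Dual ascent for LP: min 13*x1 + 10*x2, 3*x1 + 3*x2 = 24, 0 <= x_i <= 9
Step 1: y^k = 0.0, reduced costs: (13.0, 10.0)
  x^k = (0.0, 0.0), subgradient = b - a^T x = 24.0
  y^{k+1} = 0.0 + 0.25*24.0 = 6.0
Step 2: y^k = 6.0, reduced costs: (-5.0, -8.0)
  x^k = (9.0, 9.0), subgradient = b - a^T x = -30.0
  y^{k+1} = 6.0 + 0.25*-30.0 = -1.5
Step 3: y^k = -1.5, reduced costs: (17.5, 14.5)
  x^k = (0.0, 0.0), subgradient = b - a^T x = 24.0
  y^{k+1} = -1.5 + 0.25*24.0 = 4.5
Step 4: y^k = 4.5, reduced costs: (-0.5, -3.5)
  x^k = (9.0, 9.0), subgradient = b - a^T x = -30.0
  y^{k+1} = 4.5 + 0.25*-30.0 = -3.0
Dual objective at y_4 = -3.0: reduced costs (22.0, 19.0), box minimizer x = (0.0, 0.0)
g(y_4) = b*y + (c1 - a1*y)*x1 + (c2 - a2*y)*x2 = 24*(-3.0) + 22.0*0.0 + 19.0*0.0 = -72.0 + 0.0 + 0.0 = -72.0


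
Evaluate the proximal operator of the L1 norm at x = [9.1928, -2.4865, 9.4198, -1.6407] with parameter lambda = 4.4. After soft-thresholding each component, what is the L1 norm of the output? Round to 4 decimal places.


Soft-thresholding with lambda = 4.4:
prox(9.1928) = sign(9.1928)*max(|9.1928| - 4.4, 0) = 4.7928
prox(-2.4865) = sign(-2.4865)*max(|-2.4865| - 4.4, 0) = 0.0
prox(9.4198) = sign(9.4198)*max(|9.4198| - 4.4, 0) = 5.0198
prox(-1.6407) = sign(-1.6407)*max(|-1.6407| - 4.4, 0) = 0.0
prox(x) = [4.7928, 0.0, 5.0198, 0.0]
||prox(x)||_1 = 4.7928 + 0.0 + 5.0198 + 0.0 = 9.8126


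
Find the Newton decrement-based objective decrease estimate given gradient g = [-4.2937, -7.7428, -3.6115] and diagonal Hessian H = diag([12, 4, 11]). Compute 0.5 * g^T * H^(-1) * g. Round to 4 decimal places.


Step 1: H is diagonal, so H^(-1) * g = [-0.3578, -1.9357, -0.3283].
Step 2: g^T H^(-1) g = sum_i g_i^2 / H_ii
  = (-4.2937)^2/12 + (-7.7428)^2/4 + (-3.6115)^2/11
  = 1.5363 + 14.9877 + 1.1857 = 17.7098
Step 3: Objective decrease = 0.5 * g^T H^(-1) g = 8.8549


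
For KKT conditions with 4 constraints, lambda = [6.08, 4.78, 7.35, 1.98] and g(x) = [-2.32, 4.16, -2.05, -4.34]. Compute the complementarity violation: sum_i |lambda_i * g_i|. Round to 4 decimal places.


KKT complementary slackness check:
lambda_1 * g_1 = 6.08 * -2.32 = -14.1056
lambda_2 * g_2 = 4.78 * 4.16 = 19.8848
lambda_3 * g_3 = 7.35 * -2.05 = -15.0675
lambda_4 * g_4 = 1.98 * -4.34 = -8.5932
Total violation = 14.1056 + 19.8848 + 15.0675 + 8.5932 = 57.6511


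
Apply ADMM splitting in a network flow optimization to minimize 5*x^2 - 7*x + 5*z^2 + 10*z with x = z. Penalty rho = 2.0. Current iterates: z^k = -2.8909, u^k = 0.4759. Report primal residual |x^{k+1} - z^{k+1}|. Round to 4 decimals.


ADMM iteration with rho = 2.0, z^k = -2.8909, u^k = 0.4759
Step 1: x-update.
Minimize 5*x^2 - 7*x + (2.0/2)*(x + 2.8909 + 0.4759)^2
FOC: (2*5 + 2.0)*x = 7 + 2.0*(-2.8909 - 0.4759)
x^{k+1} = 0.0222
Step 2: z-update.
Minimize 5*z^2 + 10*z + (2.0/2)*(0.0222 - z + 0.4759)^2
FOC: (2*5 + 2.0)*z = -10 + 2.0*(0.0222 + 0.4759)
z^{k+1} = -0.7503
Step 3: u-update.
u^{k+1} = 0.4759 + 0.0222 + 0.7503 = 1.2484
Step 4: Primal residual = |0.0222 + 0.7503| = 0.7725


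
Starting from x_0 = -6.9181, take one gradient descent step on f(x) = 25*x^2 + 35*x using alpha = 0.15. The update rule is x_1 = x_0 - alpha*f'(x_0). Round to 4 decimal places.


We compute the gradient at x_0 and apply the update.
f'(x) = 50*x + 35
f'(-6.9181) = 50*-6.9181 + 35 = -310.905
x_1 = -6.9181 - 0.15*-310.905 = 39.7177


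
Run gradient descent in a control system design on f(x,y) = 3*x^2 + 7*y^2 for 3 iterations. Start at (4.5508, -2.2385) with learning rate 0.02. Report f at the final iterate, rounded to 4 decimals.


Gradient descent on f(x,y) = 3*x^2 + 7*y^2.
Starting point: (4.5508, -2.2385), alpha = 0.02
Step 1: grad_x = 2*3*4.5508 = 27.3048, grad_y = 2*7*-2.2385 = -31.339
  x_1 = 4.5508 - 0.02*27.3048 = 4.0047
  y_1 = -2.2385 - 0.02*-31.339 = -1.6117
Step 2: grad_x = 2*3*4.0047 = 24.0282, grad_y = 2*7*-1.6117 = -22.5641
  x_2 = 4.0047 - 0.02*24.0282 = 3.5241
  y_2 = -1.6117 - 0.02*-22.5641 = -1.1604
Step 3: grad_x = 2*3*3.5241 = 21.1448, grad_y = 2*7*-1.1604 = -16.2461
  x_3 = 3.5241 - 0.02*21.1448 = 3.1012
  y_3 = -1.1604 - 0.02*-16.2461 = -0.8355
f(3.1012, -0.8355) = 3*3.1012^2 + 7*(-0.8355)^2 = 33.7397


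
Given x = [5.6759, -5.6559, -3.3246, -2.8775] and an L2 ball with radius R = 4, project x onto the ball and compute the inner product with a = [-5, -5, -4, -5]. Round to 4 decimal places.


Step 1: Compute ||x|| (intermediates to 6 decimals).
||x|| = sqrt(5.6759^2 + (-5.6559)^2 + (-3.3246)^2 + (-2.8775)^2) = 9.139913
Step 2: Project.
Since ||x|| > R, scale = R/||x|| = 4/9.139913 = 0.437641, proj(x) = scale * x
proj(x) = [2.484007, -2.475254, -1.454981, -1.259312]
Step 3: Dot product.
a^T * proj(x) = -5*2.484007 - 5*(-2.475254) - 4*(-1.454981) - 5*(-1.259312) = 12.0727


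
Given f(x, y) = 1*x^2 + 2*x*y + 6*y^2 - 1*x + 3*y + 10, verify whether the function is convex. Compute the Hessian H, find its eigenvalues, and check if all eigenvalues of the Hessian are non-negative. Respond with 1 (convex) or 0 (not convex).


The Hessian of f(x,y) = 1*x^2 + 2*x*y + 6*y^2 - 1*x + 3*y + 10 is:
H = [[2, 2], [2, 12]]
Trace = 2 + 12 = 14
Determinant = 2*12 - (2)^2 = 20
Discriminant = (14)^2 - 4*20 = 116.0
Eigenvalues: lambda_1 = 1.6148, lambda_2 = 12.3852
The function is convex.

1


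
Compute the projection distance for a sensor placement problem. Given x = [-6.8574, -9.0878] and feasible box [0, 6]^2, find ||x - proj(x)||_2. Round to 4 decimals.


Project each component onto [0, 6].
clip(-6.8574) = 0.0, clip(-9.0878) = 0.0
Projection = [0.0, 0.0]
Squared diffs: [47.0239, 82.5881]
Distance = sqrt(129.612) = 11.3847


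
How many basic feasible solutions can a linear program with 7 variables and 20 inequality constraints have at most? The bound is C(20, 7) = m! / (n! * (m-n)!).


Each vertex corresponds to some choice of n active constraints out of m, so the number of vertices is at most C(m, n) = m! / (n!(m-n)!).
m = 20, n = 7
Numerator: 20 * 19 * 18 * 17 * 16 * 15 * 14
Denominator: 7! = 5040
C(20, 7) = 77520


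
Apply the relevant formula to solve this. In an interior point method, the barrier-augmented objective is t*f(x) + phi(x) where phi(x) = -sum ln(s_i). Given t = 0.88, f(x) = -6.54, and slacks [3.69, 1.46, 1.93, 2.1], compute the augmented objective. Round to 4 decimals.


Step 1: Compute log-barrier.
ln values: [1.3056, 0.3784, 0.6575, 0.7419]
phi = -(1.3056 + 0.3784 + 0.6575 + 0.7419) = -3.0835
Step 2: Compute augmented objective.
t*f(x) = 0.88*-6.54 = -5.7552
Total = -5.7552 - 3.0835 = -8.8387


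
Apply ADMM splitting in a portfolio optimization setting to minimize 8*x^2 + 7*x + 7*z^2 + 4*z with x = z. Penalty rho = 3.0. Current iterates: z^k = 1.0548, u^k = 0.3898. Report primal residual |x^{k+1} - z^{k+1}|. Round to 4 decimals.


ADMM iteration with rho = 3.0, z^k = 1.0548, u^k = 0.3898
Step 1: x-update.
Minimize 8*x^2 + 7*x + (3.0/2)*(x - 1.0548 + 0.3898)^2
FOC: (2*8 + 3.0)*x = -7 + 3.0*(1.0548 - 0.3898)
x^{k+1} = -0.2634
Step 2: z-update.
Minimize 7*z^2 + 4*z + (3.0/2)*(-0.2634 - z + 0.3898)^2
FOC: (2*7 + 3.0)*z = -4 + 3.0*(-0.2634 + 0.3898)
z^{k+1} = -0.213
Step 3: u-update.
u^{k+1} = 0.3898 - 0.2634 + 0.213 = 0.3394
Step 4: Primal residual = |-0.2634 + 0.213| = 0.0504


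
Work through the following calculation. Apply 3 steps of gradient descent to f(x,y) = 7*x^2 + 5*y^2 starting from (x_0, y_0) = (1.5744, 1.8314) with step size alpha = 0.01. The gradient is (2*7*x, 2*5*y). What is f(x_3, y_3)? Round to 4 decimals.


Gradient descent on f(x,y) = 7*x^2 + 5*y^2.
Starting point: (1.5744, 1.8314), alpha = 0.01
Step 1: grad_x = 2*7*1.5744 = 22.0416, grad_y = 2*5*1.8314 = 18.314
  x_1 = 1.5744 - 0.01*22.0416 = 1.354
  y_1 = 1.8314 - 0.01*18.314 = 1.6483
Step 2: grad_x = 2*7*1.354 = 18.9558, grad_y = 2*5*1.6483 = 16.4826
  x_2 = 1.354 - 0.01*18.9558 = 1.1644
  y_2 = 1.6483 - 0.01*16.4826 = 1.4834
Step 3: grad_x = 2*7*1.1644 = 16.302, grad_y = 2*5*1.4834 = 14.8343
  x_3 = 1.1644 - 0.01*16.302 = 1.0014
  y_3 = 1.4834 - 0.01*14.8343 = 1.3351
f(1.0014, 1.3351) = 7*1.0014^2 + 5*1.3351^2 = 15.932


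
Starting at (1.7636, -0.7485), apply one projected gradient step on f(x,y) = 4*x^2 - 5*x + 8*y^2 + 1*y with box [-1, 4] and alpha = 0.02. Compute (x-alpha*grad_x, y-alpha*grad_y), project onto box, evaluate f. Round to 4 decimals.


Step 1: Compute gradient at (1.7636, -0.7485).
grad_x = 2*4*1.7636 - 5 = 9.1088
grad_y = 2*8*-0.7485 + 1 = -10.976
Step 2: Gradient step.
x_raw = 1.7636 - 0.02*9.1088 = 1.5814
y_raw = -0.7485 - 0.02*-10.976 = -0.529
Step 3: Project onto [-1, 4].
x_proj = clip(1.5814) = 1.5814
y_proj = clip(-0.529) = -0.529
Step 4: Evaluate f.
f(1.5814, -0.529) = 3.8061


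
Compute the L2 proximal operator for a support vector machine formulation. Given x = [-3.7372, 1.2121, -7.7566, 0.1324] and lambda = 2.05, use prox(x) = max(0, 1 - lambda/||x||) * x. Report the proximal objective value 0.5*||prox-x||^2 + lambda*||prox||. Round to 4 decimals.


Step 1: Compute ||x||.
||x|| = 8.6959
Step 2: Compute scaling factor.
scale = max(0, 1 - 2.05/8.6959) = 0.7643
Step 3: prox(x) = [-2.8562, 0.9264, -5.928, 0.1012]
||prox(x)|| = 6.6459
Step 4: Proximal objective.
0.5*||prox-x||^2 = 2.1013
lambda*||prox|| = 13.6241
Total = 15.7253


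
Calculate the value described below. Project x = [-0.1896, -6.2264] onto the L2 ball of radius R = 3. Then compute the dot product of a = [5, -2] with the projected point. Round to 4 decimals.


Step 1: Compute ||x|| (intermediates to 6 decimals).
||x|| = sqrt((-0.1896)^2 + (-6.2264)^2) = 6.229286
Step 2: Project.
Since ||x|| > R, scale = R/||x|| = 3/6.229286 = 0.481596, proj(x) = scale * x
proj(x) = [-0.091311, -2.998609]
Step 3: Dot product.
a^T * proj(x) = 5*(-0.091311) - 2*(-2.998609) = 5.5407


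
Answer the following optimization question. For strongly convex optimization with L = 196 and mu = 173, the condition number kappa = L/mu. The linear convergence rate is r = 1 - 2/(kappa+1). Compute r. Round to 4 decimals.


Step 1: Compute the condition number.
kappa = L/mu = 196/173 = 1.1329
Step 2: Compute the convergence rate.
r = 1 - 2/(kappa + 1) = 1 - 2*mu/(L + mu) = (L - mu)/(L + mu) = 23/369 = 0.0623


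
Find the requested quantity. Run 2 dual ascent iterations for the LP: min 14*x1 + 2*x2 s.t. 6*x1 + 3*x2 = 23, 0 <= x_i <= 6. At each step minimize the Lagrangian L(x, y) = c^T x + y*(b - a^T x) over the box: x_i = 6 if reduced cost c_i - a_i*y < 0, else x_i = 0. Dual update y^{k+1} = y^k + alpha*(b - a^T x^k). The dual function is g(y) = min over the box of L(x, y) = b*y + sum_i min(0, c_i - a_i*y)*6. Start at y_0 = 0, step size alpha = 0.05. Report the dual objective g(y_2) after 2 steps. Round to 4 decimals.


Dual ascent for LP: min 14*x1 + 2*x2, 6*x1 + 3*x2 = 23, 0 <= x_i <= 6
Step 1: y^k = 0.0, reduced costs: (14.0, 2.0)
  x^k = (0.0, 0.0), subgradient = b - a^T x = 23.0
  y^{k+1} = 0.0 + 0.05*23.0 = 1.15
Step 2: y^k = 1.15, reduced costs: (7.1, -1.45)
  x^k = (0.0, 6.0), subgradient = b - a^T x = 5.0
  y^{k+1} = 1.15 + 0.05*5.0 = 1.4
Dual objective at y_2 = 1.4: reduced costs (5.6, -2.2), box minimizer x = (0.0, 6.0)
g(y_2) = b*y + (c1 - a1*y)*x1 + (c2 - a2*y)*x2 = 23*1.4 + 5.6*0.0 + (-2.2)*6.0 = 32.2 + 0.0 - 13.2 = 19.0


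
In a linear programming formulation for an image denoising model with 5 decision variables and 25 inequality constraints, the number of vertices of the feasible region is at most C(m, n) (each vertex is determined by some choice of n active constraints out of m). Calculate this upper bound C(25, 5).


Each vertex corresponds to some choice of n active constraints out of m, so the number of vertices is at most C(m, n) = m! / (n!(m-n)!).
m = 25, n = 5
Numerator: 25 * 24 * 23 * 22 * 21
Denominator: 5! = 120
C(25, 5) = 53130


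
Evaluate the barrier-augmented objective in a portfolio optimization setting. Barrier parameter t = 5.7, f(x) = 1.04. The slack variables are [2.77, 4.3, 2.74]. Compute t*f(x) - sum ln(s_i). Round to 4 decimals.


Step 1: Compute log-barrier.
ln values: [1.0188, 1.4586, 1.008]
phi = -(1.0188 + 1.4586 + 1.008) = -3.4854
Step 2: Compute augmented objective.
t*f(x) = 5.7*1.04 = 5.928
Total = 5.928 - 3.4854 = 2.4426


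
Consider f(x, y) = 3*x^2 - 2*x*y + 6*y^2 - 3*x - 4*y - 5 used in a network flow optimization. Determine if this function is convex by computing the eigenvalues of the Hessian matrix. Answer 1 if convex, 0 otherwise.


The Hessian of f(x,y) = 3*x^2 - 2*x*y + 6*y^2 - 3*x - 4*y - 5 is:
H = [[6, -2], [-2, 12]]
Trace = 6 + 12 = 18
Determinant = 6*12 - (-2)^2 = 68
Discriminant = (18)^2 - 4*68 = 52.0
Eigenvalues: lambda_1 = 5.3944, lambda_2 = 12.6056
The function is convex.

1


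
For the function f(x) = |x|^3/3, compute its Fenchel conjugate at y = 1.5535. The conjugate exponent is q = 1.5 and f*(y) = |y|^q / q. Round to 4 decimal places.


The conjugate exponent q satisfies 1/p + 1/q = 1.
p = 3, so q = 3/(3 - 1) = 1.5
|y|^q = 1.5535^1.5 = 1.9363
f*(1.5535) = 1.9363 / 1.5 = 1.2908


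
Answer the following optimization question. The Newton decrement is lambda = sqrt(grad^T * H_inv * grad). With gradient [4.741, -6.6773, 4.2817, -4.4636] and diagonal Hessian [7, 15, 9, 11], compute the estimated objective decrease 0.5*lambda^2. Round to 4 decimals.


Step 1: H is diagonal, so H^(-1) * g = [0.6773, -0.4452, 0.4757, -0.4058].
Step 2: g^T H^(-1) g = sum_i g_i^2 / H_ii
  = (4.741)^2/7 + (-6.6773)^2/15 + (4.2817)^2/9 + (-4.4636)^2/11
  = 3.211 + 2.9724 + 2.037 + 1.8112 = 10.0317
Step 3: Objective decrease = 0.5 * g^T H^(-1) g = 5.0158


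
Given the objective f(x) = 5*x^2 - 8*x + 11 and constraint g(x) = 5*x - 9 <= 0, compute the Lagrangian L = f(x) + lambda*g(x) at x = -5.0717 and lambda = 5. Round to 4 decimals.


Step 1: Evaluate f(x).
f(-5.0717) = 5*(-5.0717)^2 - 8*(-5.0717) + 11 = 180.1843
Step 2: Evaluate g(x).
g(-5.0717) = 5*-5.0717 - 9 = -34.3585
Step 3: Compute Lagrangian.
L = 180.1843 + 5*-34.3585 = 8.3918


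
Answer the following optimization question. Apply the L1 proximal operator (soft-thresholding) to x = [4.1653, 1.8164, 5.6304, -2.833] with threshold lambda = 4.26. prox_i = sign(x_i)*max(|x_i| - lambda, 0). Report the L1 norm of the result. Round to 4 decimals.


Soft-thresholding with lambda = 4.26:
prox(4.1653) = sign(4.1653)*max(|4.1653| - 4.26, 0) = 0.0
prox(1.8164) = sign(1.8164)*max(|1.8164| - 4.26, 0) = 0.0
prox(5.6304) = sign(5.6304)*max(|5.6304| - 4.26, 0) = 1.3704
prox(-2.833) = sign(-2.833)*max(|-2.833| - 4.26, 0) = 0.0
prox(x) = [0.0, 0.0, 1.3704, 0.0]
||prox(x)||_1 = 0.0 + 0.0 + 1.3704 + 0.0 = 1.3704


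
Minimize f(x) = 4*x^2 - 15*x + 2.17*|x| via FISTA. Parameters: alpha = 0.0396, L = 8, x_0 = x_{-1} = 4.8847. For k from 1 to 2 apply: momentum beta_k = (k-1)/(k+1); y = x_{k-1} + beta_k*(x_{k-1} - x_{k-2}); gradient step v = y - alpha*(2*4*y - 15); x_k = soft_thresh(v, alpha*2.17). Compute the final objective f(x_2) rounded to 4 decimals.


FISTA on f(x) = 4*x^2 - 15*x + 2.17*|x|
L = 8, alpha = 0.0396
Iteration 1: beta = 0.0, y = 4.8847 + 0.0*(4.8847 - 4.8847) = 4.8847
  grad(y) = 24.0776, v = y - alpha*grad = 3.9312
  prox(v) = soft_thresh(3.9312, 0.0859) = 3.8453
Iteration 2: beta = 0.3333, y = 3.8453 + 0.3333*(3.8453 - 4.8847) = 3.4988
  grad(y) = 12.9906, v = y - alpha*grad = 2.9844
  prox(v) = soft_thresh(2.9844, 0.0859) = 2.8985
f(x_2) = 4*2.8985^2 - 15*2.8985 + 2.17*|2.8985| = -3.5829


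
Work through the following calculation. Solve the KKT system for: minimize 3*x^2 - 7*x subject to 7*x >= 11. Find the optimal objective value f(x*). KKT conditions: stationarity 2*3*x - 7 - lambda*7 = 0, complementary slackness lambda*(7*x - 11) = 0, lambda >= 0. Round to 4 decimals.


Step 1: Try lambda = 0 (constraint inactive).
x_unc = 7/(2*3) = 1.1667
Check: 7*1.1667 = 8.1669 < 11 -- violated!
Step 2: Constraint must be active: 7*x = 11
x* = 11/7 = 1.5714 (rounded; the exact value 11/7 is used below)
lambda = (2*3*(11/7) - 7)/7 = 0.3469
Step 3: Compute optimal value.
f(x*) = 3*(11/7)^2 - 7*(11/7) = -3.5918


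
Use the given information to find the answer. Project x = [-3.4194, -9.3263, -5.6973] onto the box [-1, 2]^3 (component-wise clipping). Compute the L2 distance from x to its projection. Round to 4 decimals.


Project each component onto [-1, 2].
clip(-3.4194) = -1.0, clip(-9.3263) = -1.0, clip(-5.6973) = -1.0
Projection = [-1.0, -1.0, -1.0]
Squared diffs: [5.8535, 69.3273, 22.0646]
Distance = sqrt(97.2454) = 9.8613


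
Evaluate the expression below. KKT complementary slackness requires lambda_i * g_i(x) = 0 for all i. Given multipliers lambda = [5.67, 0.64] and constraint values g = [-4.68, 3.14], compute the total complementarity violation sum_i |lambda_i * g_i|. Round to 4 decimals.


KKT complementary slackness check:
lambda_1 * g_1 = 5.67 * -4.68 = -26.5356
lambda_2 * g_2 = 0.64 * 3.14 = 2.0096
Total violation = 26.5356 + 2.0096 = 28.5452


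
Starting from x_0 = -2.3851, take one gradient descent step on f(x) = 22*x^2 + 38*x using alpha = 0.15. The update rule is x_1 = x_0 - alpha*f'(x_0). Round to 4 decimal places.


We compute the gradient at x_0 and apply the update.
f'(x) = 44*x + 38
f'(-2.3851) = 44*-2.3851 + 38 = -66.9444
x_1 = -2.3851 - 0.15*-66.9444 = 7.6566


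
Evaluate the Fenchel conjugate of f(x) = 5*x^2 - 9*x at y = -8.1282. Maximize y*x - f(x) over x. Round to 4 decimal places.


f*(y) = sup_x {y*x - a*x^2 - b*x} = sup_x {(y-b)*x - a*x^2}
FOC: (y - b) - 2a*x = 0 => x* = (y - b)/(2a)
x* = (-8.1282 + 9)/(2*5) = 0.0872
f*(-8.1282) = (y-b)^2/(4a) = (-8.1282 + 9)^2/(4*5)
= 0.76/20 = 0.038


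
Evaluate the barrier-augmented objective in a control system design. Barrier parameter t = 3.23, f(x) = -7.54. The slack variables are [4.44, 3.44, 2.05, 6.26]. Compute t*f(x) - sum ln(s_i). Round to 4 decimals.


Step 1: Compute log-barrier.
ln values: [1.4907, 1.2355, 0.7178, 1.8342]
phi = -(1.4907 + 1.2355 + 0.7178 + 1.8342) = -5.2781
Step 2: Compute augmented objective.
t*f(x) = 3.23*-7.54 = -24.3542
Total = -24.3542 - 5.2781 = -29.6323


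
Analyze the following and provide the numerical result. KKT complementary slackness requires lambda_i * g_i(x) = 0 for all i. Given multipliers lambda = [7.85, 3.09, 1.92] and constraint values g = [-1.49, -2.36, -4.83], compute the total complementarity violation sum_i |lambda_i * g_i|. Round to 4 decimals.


KKT complementary slackness check:
lambda_1 * g_1 = 7.85 * -1.49 = -11.6965
lambda_2 * g_2 = 3.09 * -2.36 = -7.2924
lambda_3 * g_3 = 1.92 * -4.83 = -9.2736
Total violation = 11.6965 + 7.2924 + 9.2736 = 28.2625


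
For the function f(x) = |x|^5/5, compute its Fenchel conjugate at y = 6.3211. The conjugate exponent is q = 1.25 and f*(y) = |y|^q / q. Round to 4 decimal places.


The conjugate exponent q satisfies 1/p + 1/q = 1.
p = 5, so q = 5/(5 - 1) = 1.25
|y|^q = 6.3211^1.25 = 10.0228
f*(6.3211) = 10.0228 / 1.25 = 8.0183


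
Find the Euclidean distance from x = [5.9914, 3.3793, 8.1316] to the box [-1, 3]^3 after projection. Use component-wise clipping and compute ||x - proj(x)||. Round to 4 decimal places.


Project each component onto [-1, 3].
clip(5.9914) = 3.0, clip(3.3793) = 3.0, clip(8.1316) = 3.0
Projection = [3.0, 3.0, 3.0]
Squared diffs: [8.9485, 0.1439, 26.3333]
Distance = sqrt(35.4257) = 5.9519


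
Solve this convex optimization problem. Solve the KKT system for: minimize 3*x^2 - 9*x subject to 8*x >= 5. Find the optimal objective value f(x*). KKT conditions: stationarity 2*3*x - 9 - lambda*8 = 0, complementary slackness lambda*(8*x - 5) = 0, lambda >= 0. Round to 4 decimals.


Step 1: Try lambda = 0 (constraint inactive).
Stationarity: 2*3*x - 9 = 0
x* = 9/(2*3) = 1.5
Check constraint: 8*1.5 = 12.0 >= 5 -- satisfied.
Step 2: Compute optimal value.
f(x*) = 3*1.5^2 - 9*1.5 = -6.75


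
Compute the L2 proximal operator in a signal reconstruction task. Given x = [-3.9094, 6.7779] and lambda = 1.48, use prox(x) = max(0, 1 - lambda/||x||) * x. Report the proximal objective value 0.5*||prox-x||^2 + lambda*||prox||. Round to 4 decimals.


Step 1: Compute ||x||.
||x|| = 7.8245
Step 2: Compute scaling factor.
scale = max(0, 1 - 1.48/7.8245) = 0.8109
Step 3: prox(x) = [-3.1699, 5.4959]
||prox(x)|| = 6.3445
Step 4: Proximal objective.
0.5*||prox-x||^2 = 1.0952
lambda*||prox|| = 9.3899
Total = 10.4851


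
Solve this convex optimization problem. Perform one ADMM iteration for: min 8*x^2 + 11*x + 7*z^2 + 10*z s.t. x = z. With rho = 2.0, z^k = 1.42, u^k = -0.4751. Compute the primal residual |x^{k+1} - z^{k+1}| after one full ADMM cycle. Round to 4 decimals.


ADMM iteration with rho = 2.0, z^k = 1.42, u^k = -0.4751
Step 1: x-update.
Minimize 8*x^2 + 11*x + (2.0/2)*(x - 1.42 - 0.4751)^2
FOC: (2*8 + 2.0)*x = -11 + 2.0*(1.42 + 0.4751)
x^{k+1} = -0.4005
Step 2: z-update.
Minimize 7*z^2 + 10*z + (2.0/2)*(-0.4005 - z - 0.4751)^2
FOC: (2*7 + 2.0)*z = -10 + 2.0*(-0.4005 - 0.4751)
z^{k+1} = -0.7345
Step 3: u-update.
u^{k+1} = -0.4751 - 0.4005 + 0.7345 = -0.1412
Step 4: Primal residual = |-0.4005 + 0.7345| = 0.3339


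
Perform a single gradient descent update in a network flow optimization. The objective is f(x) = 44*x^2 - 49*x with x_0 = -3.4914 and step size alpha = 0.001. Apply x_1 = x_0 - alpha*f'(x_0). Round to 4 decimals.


We compute the gradient at x_0 and apply the update.
f'(x) = 88*x - 49
f'(-3.4914) = 88*-3.4914 - 49 = -356.2432
x_1 = -3.4914 - 0.001*-356.2432 = -3.1352


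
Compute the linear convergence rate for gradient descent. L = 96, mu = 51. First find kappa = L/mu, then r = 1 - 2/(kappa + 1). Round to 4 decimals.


Step 1: Compute the condition number.
kappa = L/mu = 96/51 = 1.8824
Step 2: Compute the convergence rate.
r = 1 - 2/(kappa + 1) = 1 - 2*mu/(L + mu) = (L - mu)/(L + mu) = 45/147 = 0.3061


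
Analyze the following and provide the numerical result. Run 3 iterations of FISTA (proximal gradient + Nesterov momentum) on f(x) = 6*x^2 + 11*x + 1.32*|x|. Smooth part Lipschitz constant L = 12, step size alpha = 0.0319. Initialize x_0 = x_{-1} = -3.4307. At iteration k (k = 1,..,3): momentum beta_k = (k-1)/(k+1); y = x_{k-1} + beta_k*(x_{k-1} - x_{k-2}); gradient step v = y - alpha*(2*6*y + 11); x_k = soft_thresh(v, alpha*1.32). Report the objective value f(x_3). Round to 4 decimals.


FISTA on f(x) = 6*x^2 + 11*x + 1.32*|x|
L = 12, alpha = 0.0319
Iteration 1: beta = 0.0, y = -3.4307 + 0.0*(-3.4307 + 3.4307) = -3.4307
  grad(y) = -30.1684, v = y - alpha*grad = -2.4683
  prox(v) = soft_thresh(-2.4683, 0.0421) = -2.4262
Iteration 2: beta = 0.3333, y = -2.4262 + 0.3333*(-2.4262 + 3.4307) = -2.0914
  grad(y) = -14.0967, v = y - alpha*grad = -1.6417
  prox(v) = soft_thresh(-1.6417, 0.0421) = -1.5996
Iteration 3: beta = 0.5, y = -1.5996 + 0.5*(-1.5996 + 2.4262) = -1.1863
  grad(y) = -3.2355, v = y - alpha*grad = -1.0831
  prox(v) = soft_thresh(-1.0831, 0.0421) = -1.041
f(x_3) = 6*(-1.041)^2 + 11*(-1.041) + 1.32*|-1.041| = -3.5749
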